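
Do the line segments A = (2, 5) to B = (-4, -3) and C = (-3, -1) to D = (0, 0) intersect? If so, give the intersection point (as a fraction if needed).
Yes; intersection at (-7/3, -7/9) (t = 13/18 on AB, s = 2/9 on CD)

Parametrize AB as A + t(B − A) = (2 + -6 t, 5 + -8 t) and CD as C + s(D − C) = (-3 + 3 s, -1 + 1 s). Solve the linear system for (t, s). Determinant = -18 ≠ 0, so a unique intersection of the containing lines exists. Solution: t = 13/18, s = 2/9 — both in [0, 1], so the segments cross. Intersection point: (-7/3, -7/9).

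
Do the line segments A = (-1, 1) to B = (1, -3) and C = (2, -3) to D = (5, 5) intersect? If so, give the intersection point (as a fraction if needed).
No (intersection of containing lines falls outside at least one segment)

Parametrize and solve: t = 9/7, s = -1/7. At least one of these is outside [0, 1], so the segments do not intersect.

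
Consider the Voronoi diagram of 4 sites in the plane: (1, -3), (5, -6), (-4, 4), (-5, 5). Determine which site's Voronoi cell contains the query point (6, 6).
Nearest site = (-4, 4)

The Voronoi cell of site s contains exactly those query points closer to s than to any other site. Compute squared distances from q = (6, 6) to each site:
  (-4 − 6)² + (4 − 6)² = 104
  (1 − 6)² + (-3 − 6)² = 106
  (-5 − 6)² + (5 − 6)² = 122
  (5 − 6)² + (-6 − 6)² = 145
Minimum is attained by (-4, 4), so q lies in its Voronoi cell.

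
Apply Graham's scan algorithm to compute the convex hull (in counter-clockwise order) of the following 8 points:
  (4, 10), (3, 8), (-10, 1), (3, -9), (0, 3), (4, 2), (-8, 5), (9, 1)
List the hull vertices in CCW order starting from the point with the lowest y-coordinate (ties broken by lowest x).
Hull (CCW) = [(3, -9), (9, 1), (4, 10), (-8, 5), (-10, 1)]

Graham scan procedure:
  1. Find the pivot p₀ = point with lowest y (tie → lowest x): (3, -9).
  2. Sort the remaining points by polar angle around p₀.
  3. Walk through sorted points, maintaining a stack; pop the top while the last three entries make a non-left turn (cross product ≤ 0).
  4. Final stack is the convex hull in CCW order: (3, -9), (9, 1), (4, 10), (-8, 5), (-10, 1).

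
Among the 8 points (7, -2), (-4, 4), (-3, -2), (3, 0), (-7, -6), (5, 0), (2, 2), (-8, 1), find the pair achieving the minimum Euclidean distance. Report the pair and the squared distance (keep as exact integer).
Pair = ((3, 0), (5, 0)); squared distance = 4

Compute all C(8, 2) = 28 pairwise squared distances (x_i − x_j)² + (y_i − y_j)². The minimum is 4, attained by the pair ((3, 0), (5, 0)).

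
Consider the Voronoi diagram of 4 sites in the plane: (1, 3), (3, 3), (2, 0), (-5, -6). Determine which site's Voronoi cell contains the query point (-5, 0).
Nearest site = (-5, -6)

The Voronoi cell of site s contains exactly those query points closer to s than to any other site. Compute squared distances from q = (-5, 0) to each site:
  (-5 − -5)² + (-6 − 0)² = 36
  (1 − -5)² + (3 − 0)² = 45
  (2 − -5)² + (0 − 0)² = 49
  (3 − -5)² + (3 − 0)² = 73
Minimum is attained by (-5, -6), so q lies in its Voronoi cell.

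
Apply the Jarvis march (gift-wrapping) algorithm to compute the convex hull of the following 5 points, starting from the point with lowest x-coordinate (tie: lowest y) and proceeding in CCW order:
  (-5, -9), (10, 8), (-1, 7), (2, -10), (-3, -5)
Hull (CCW) = [(-5, -9), (2, -10), (10, 8), (-1, 7)]

Jarvis march: at each step, from the current hull vertex p, select the next vertex q as the point such that every other point lies strictly to the left of (or on) the directed line p → q. (Equivalently: for every other point r, the cross product (q − p) × (r − p) ≥ 0.)
Starting point (lowest x, tie lowest y): (-5, -9). Wrap until returning to start. Resulting hull: (-5, -9), (2, -10), (10, 8), (-1, 7).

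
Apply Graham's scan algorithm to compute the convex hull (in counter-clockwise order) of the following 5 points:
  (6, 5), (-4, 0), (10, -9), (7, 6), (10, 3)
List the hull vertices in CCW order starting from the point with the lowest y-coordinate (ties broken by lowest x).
Hull (CCW) = [(10, -9), (10, 3), (7, 6), (-4, 0)]

Graham scan procedure:
  1. Find the pivot p₀ = point with lowest y (tie → lowest x): (10, -9).
  2. Sort the remaining points by polar angle around p₀.
  3. Walk through sorted points, maintaining a stack; pop the top while the last three entries make a non-left turn (cross product ≤ 0).
  4. Final stack is the convex hull in CCW order: (10, -9), (10, 3), (7, 6), (-4, 0).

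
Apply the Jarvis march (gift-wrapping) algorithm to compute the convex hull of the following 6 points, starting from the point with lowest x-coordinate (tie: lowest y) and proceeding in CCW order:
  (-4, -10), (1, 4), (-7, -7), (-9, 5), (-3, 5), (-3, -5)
Hull (CCW) = [(-9, 5), (-7, -7), (-4, -10), (1, 4), (-3, 5)]

Jarvis march: at each step, from the current hull vertex p, select the next vertex q as the point such that every other point lies strictly to the left of (or on) the directed line p → q. (Equivalently: for every other point r, the cross product (q − p) × (r − p) ≥ 0.)
Starting point (lowest x, tie lowest y): (-9, 5). Wrap until returning to start. Resulting hull: (-9, 5), (-7, -7), (-4, -10), (1, 4), (-3, 5).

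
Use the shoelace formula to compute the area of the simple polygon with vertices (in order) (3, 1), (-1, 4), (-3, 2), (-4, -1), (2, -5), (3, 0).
Area = 37

Shoelace formula: Area = (1/2) |Σ_i (x_i · y_{i+1} − x_{i+1} · y_i)| (indices mod n). Compute each cross term:
  (3)(4) − (-1)(1) = 13
  (-1)(2) − (-3)(4) = 10
  (-3)(-1) − (-4)(2) = 11
  (-4)(-5) − (2)(-1) = 22
  (2)(0) − (3)(-5) = 15
  (3)(1) − (3)(0) = 3
Sum = 74, so (signed) Area = 74/2 = 37, |Area| = 37.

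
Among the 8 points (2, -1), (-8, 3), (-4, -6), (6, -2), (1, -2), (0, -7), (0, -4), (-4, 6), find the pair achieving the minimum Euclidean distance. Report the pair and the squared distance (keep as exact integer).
Pair = ((2, -1), (1, -2)); squared distance = 2

Compute all C(8, 2) = 28 pairwise squared distances (x_i − x_j)² + (y_i − y_j)². The minimum is 2, attained by the pair ((2, -1), (1, -2)).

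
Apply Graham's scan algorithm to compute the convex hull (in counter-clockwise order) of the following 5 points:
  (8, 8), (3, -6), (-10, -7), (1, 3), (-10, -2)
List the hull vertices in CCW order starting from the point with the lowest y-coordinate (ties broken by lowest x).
Hull (CCW) = [(-10, -7), (3, -6), (8, 8), (-10, -2)]

Graham scan procedure:
  1. Find the pivot p₀ = point with lowest y (tie → lowest x): (-10, -7).
  2. Sort the remaining points by polar angle around p₀.
  3. Walk through sorted points, maintaining a stack; pop the top while the last three entries make a non-left turn (cross product ≤ 0).
  4. Final stack is the convex hull in CCW order: (-10, -7), (3, -6), (8, 8), (-10, -2).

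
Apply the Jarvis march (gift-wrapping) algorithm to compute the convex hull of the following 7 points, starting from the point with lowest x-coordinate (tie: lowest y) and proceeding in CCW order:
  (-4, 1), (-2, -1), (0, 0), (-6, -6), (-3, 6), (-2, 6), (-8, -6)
Hull (CCW) = [(-8, -6), (-6, -6), (0, 0), (-2, 6), (-3, 6)]

Jarvis march: at each step, from the current hull vertex p, select the next vertex q as the point such that every other point lies strictly to the left of (or on) the directed line p → q. (Equivalently: for every other point r, the cross product (q − p) × (r − p) ≥ 0.)
Starting point (lowest x, tie lowest y): (-8, -6). Wrap until returning to start. Resulting hull: (-8, -6), (-6, -6), (0, 0), (-2, 6), (-3, 6).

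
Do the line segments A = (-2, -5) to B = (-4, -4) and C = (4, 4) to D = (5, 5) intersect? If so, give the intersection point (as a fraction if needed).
No (intersection of containing lines falls outside at least one segment)

Parametrize and solve: t = 1, s = -8. At least one of these is outside [0, 1], so the segments do not intersect.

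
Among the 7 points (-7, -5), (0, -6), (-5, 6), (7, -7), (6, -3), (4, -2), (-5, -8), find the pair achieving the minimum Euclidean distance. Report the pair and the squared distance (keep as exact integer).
Pair = ((6, -3), (4, -2)); squared distance = 5

Compute all C(7, 2) = 21 pairwise squared distances (x_i − x_j)² + (y_i − y_j)². The minimum is 5, attained by the pair ((6, -3), (4, -2)).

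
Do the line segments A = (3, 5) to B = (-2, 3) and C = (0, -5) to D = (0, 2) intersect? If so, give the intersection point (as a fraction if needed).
No (intersection of containing lines falls outside at least one segment)

Parametrize and solve: t = 3/5, s = 44/35. At least one of these is outside [0, 1], so the segments do not intersect.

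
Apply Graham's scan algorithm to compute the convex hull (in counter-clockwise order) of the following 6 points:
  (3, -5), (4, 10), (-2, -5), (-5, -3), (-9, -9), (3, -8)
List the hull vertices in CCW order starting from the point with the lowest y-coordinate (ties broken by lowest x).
Hull (CCW) = [(-9, -9), (3, -8), (4, 10), (-5, -3)]

Graham scan procedure:
  1. Find the pivot p₀ = point with lowest y (tie → lowest x): (-9, -9).
  2. Sort the remaining points by polar angle around p₀.
  3. Walk through sorted points, maintaining a stack; pop the top while the last three entries make a non-left turn (cross product ≤ 0).
  4. Final stack is the convex hull in CCW order: (-9, -9), (3, -8), (4, 10), (-5, -3).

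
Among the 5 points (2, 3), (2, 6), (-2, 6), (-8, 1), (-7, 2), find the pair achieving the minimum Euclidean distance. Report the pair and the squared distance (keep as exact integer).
Pair = ((-8, 1), (-7, 2)); squared distance = 2

Compute all C(5, 2) = 10 pairwise squared distances (x_i − x_j)² + (y_i − y_j)². The minimum is 2, attained by the pair ((-8, 1), (-7, 2)).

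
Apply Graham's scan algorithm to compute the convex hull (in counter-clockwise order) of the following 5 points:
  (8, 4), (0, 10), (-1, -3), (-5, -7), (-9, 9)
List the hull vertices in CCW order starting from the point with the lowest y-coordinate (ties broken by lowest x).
Hull (CCW) = [(-5, -7), (8, 4), (0, 10), (-9, 9)]

Graham scan procedure:
  1. Find the pivot p₀ = point with lowest y (tie → lowest x): (-5, -7).
  2. Sort the remaining points by polar angle around p₀.
  3. Walk through sorted points, maintaining a stack; pop the top while the last three entries make a non-left turn (cross product ≤ 0).
  4. Final stack is the convex hull in CCW order: (-5, -7), (8, 4), (0, 10), (-9, 9).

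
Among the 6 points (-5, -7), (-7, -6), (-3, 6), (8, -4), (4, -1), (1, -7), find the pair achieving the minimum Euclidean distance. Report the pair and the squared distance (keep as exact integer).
Pair = ((-5, -7), (-7, -6)); squared distance = 5

Compute all C(6, 2) = 15 pairwise squared distances (x_i − x_j)² + (y_i − y_j)². The minimum is 5, attained by the pair ((-5, -7), (-7, -6)).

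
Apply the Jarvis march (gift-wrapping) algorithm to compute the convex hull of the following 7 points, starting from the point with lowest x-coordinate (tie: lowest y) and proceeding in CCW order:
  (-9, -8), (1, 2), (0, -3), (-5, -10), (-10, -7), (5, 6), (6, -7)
Hull (CCW) = [(-10, -7), (-9, -8), (-5, -10), (6, -7), (5, 6)]

Jarvis march: at each step, from the current hull vertex p, select the next vertex q as the point such that every other point lies strictly to the left of (or on) the directed line p → q. (Equivalently: for every other point r, the cross product (q − p) × (r − p) ≥ 0.)
Starting point (lowest x, tie lowest y): (-10, -7). Wrap until returning to start. Resulting hull: (-10, -7), (-9, -8), (-5, -10), (6, -7), (5, 6).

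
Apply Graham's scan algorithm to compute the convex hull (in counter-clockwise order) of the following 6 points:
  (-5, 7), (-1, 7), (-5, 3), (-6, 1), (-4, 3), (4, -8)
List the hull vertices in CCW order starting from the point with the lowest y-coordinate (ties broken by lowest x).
Hull (CCW) = [(4, -8), (-1, 7), (-5, 7), (-6, 1)]

Graham scan procedure:
  1. Find the pivot p₀ = point with lowest y (tie → lowest x): (4, -8).
  2. Sort the remaining points by polar angle around p₀.
  3. Walk through sorted points, maintaining a stack; pop the top while the last three entries make a non-left turn (cross product ≤ 0).
  4. Final stack is the convex hull in CCW order: (4, -8), (-1, 7), (-5, 7), (-6, 1).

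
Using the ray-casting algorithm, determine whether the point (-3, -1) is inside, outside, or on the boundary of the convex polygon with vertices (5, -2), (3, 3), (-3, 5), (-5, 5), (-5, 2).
The point (-3, -1) lies strictly outside the polygon

Cast a horizontal ray to the right from the query point and count how many polygon edges it crosses (each edge strictly once or zero times, handled with the usual half-open convention). 
Parity of crossings → even ⇒ outside.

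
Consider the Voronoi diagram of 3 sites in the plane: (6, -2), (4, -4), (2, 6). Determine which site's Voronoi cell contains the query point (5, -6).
Nearest site = (4, -4)

The Voronoi cell of site s contains exactly those query points closer to s than to any other site. Compute squared distances from q = (5, -6) to each site:
  (4 − 5)² + (-4 − -6)² = 5
  (6 − 5)² + (-2 − -6)² = 17
  (2 − 5)² + (6 − -6)² = 153
Minimum is attained by (4, -4), so q lies in its Voronoi cell.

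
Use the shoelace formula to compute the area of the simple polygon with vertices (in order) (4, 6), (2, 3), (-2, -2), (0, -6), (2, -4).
Area = 27

Shoelace formula: Area = (1/2) |Σ_i (x_i · y_{i+1} − x_{i+1} · y_i)| (indices mod n). Compute each cross term:
  (4)(3) − (2)(6) = 0
  (2)(-2) − (-2)(3) = 2
  (-2)(-6) − (0)(-2) = 12
  (0)(-4) − (2)(-6) = 12
  (2)(6) − (4)(-4) = 28
Sum = 54, so (signed) Area = 54/2 = 27, |Area| = 27.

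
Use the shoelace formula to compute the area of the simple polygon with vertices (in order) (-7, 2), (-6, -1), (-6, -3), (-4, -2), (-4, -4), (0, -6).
Area = 21/2

Shoelace formula: Area = (1/2) |Σ_i (x_i · y_{i+1} − x_{i+1} · y_i)| (indices mod n). Compute each cross term:
  (-7)(-1) − (-6)(2) = 19
  (-6)(-3) − (-6)(-1) = 12
  (-6)(-2) − (-4)(-3) = 0
  (-4)(-4) − (-4)(-2) = 8
  (-4)(-6) − (0)(-4) = 24
  (0)(2) − (-7)(-6) = -42
Sum = 21, so (signed) Area = 21/2 = 21/2, |Area| = 21/2.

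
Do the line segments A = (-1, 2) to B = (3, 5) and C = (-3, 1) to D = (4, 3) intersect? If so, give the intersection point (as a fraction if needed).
No (intersection of containing lines falls outside at least one segment)

Parametrize and solve: t = -3/13, s = 2/13. At least one of these is outside [0, 1], so the segments do not intersect.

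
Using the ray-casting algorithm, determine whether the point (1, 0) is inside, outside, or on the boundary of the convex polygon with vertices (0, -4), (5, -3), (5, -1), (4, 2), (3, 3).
The point (1, 0) lies strictly outside the polygon

Cast a horizontal ray to the right from the query point and count how many polygon edges it crosses (each edge strictly once or zero times, handled with the usual half-open convention). 
Parity of crossings → even ⇒ outside.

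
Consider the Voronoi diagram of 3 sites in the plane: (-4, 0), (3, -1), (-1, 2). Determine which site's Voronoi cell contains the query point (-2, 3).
Nearest site = (-1, 2)

The Voronoi cell of site s contains exactly those query points closer to s than to any other site. Compute squared distances from q = (-2, 3) to each site:
  (-1 − -2)² + (2 − 3)² = 2
  (-4 − -2)² + (0 − 3)² = 13
  (3 − -2)² + (-1 − 3)² = 41
Minimum is attained by (-1, 2), so q lies in its Voronoi cell.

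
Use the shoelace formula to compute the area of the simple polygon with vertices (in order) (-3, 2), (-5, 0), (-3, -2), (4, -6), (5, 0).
Area = 43

Shoelace formula: Area = (1/2) |Σ_i (x_i · y_{i+1} − x_{i+1} · y_i)| (indices mod n). Compute each cross term:
  (-3)(0) − (-5)(2) = 10
  (-5)(-2) − (-3)(0) = 10
  (-3)(-6) − (4)(-2) = 26
  (4)(0) − (5)(-6) = 30
  (5)(2) − (-3)(0) = 10
Sum = 86, so (signed) Area = 86/2 = 43, |Area| = 43.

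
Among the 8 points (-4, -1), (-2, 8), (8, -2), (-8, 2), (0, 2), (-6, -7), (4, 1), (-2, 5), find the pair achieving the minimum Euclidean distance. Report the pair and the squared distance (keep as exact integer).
Pair = ((-2, 8), (-2, 5)); squared distance = 9

Compute all C(8, 2) = 28 pairwise squared distances (x_i − x_j)² + (y_i − y_j)². The minimum is 9, attained by the pair ((-2, 8), (-2, 5)).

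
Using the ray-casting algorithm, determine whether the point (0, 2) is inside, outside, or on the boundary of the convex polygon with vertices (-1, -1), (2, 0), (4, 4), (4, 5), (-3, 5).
The point (0, 2) lies strictly inside the polygon

Cast a horizontal ray to the right from the query point and count how many polygon edges it crosses (each edge strictly once or zero times, handled with the usual half-open convention). 
Parity of crossings → odd ⇒ inside.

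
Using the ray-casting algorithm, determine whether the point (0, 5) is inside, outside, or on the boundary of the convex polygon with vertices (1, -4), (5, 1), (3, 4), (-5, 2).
The point (0, 5) lies strictly outside the polygon

Cast a horizontal ray to the right from the query point and count how many polygon edges it crosses (each edge strictly once or zero times, handled with the usual half-open convention). 
Parity of crossings → even ⇒ outside.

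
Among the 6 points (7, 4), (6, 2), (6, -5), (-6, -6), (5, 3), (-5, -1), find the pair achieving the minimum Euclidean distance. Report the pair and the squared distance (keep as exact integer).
Pair = ((6, 2), (5, 3)); squared distance = 2

Compute all C(6, 2) = 15 pairwise squared distances (x_i − x_j)² + (y_i − y_j)². The minimum is 2, attained by the pair ((6, 2), (5, 3)).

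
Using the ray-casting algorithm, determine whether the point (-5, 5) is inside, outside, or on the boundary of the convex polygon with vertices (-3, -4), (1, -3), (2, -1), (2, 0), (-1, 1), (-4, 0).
The point (-5, 5) lies strictly outside the polygon

Cast a horizontal ray to the right from the query point and count how many polygon edges it crosses (each edge strictly once or zero times, handled with the usual half-open convention). 
Parity of crossings → even ⇒ outside.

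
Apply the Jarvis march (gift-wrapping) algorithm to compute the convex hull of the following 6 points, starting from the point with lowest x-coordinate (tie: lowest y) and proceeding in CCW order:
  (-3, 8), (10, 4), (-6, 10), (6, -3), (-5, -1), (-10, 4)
Hull (CCW) = [(-10, 4), (-5, -1), (6, -3), (10, 4), (-6, 10)]

Jarvis march: at each step, from the current hull vertex p, select the next vertex q as the point such that every other point lies strictly to the left of (or on) the directed line p → q. (Equivalently: for every other point r, the cross product (q − p) × (r − p) ≥ 0.)
Starting point (lowest x, tie lowest y): (-10, 4). Wrap until returning to start. Resulting hull: (-10, 4), (-5, -1), (6, -3), (10, 4), (-6, 10).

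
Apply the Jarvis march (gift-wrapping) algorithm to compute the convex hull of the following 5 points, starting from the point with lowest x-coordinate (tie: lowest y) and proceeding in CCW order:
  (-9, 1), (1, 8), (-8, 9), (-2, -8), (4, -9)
Hull (CCW) = [(-9, 1), (-2, -8), (4, -9), (1, 8), (-8, 9)]

Jarvis march: at each step, from the current hull vertex p, select the next vertex q as the point such that every other point lies strictly to the left of (or on) the directed line p → q. (Equivalently: for every other point r, the cross product (q − p) × (r − p) ≥ 0.)
Starting point (lowest x, tie lowest y): (-9, 1). Wrap until returning to start. Resulting hull: (-9, 1), (-2, -8), (4, -9), (1, 8), (-8, 9).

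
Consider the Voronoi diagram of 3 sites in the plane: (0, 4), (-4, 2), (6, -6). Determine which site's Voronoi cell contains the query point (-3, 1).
Nearest site = (-4, 2)

The Voronoi cell of site s contains exactly those query points closer to s than to any other site. Compute squared distances from q = (-3, 1) to each site:
  (-4 − -3)² + (2 − 1)² = 2
  (0 − -3)² + (4 − 1)² = 18
  (6 − -3)² + (-6 − 1)² = 130
Minimum is attained by (-4, 2), so q lies in its Voronoi cell.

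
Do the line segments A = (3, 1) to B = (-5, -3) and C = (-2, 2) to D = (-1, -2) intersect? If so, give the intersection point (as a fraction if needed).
Yes; intersection at (-11/9, -10/9) (t = 19/36 on AB, s = 7/9 on CD)

Parametrize AB as A + t(B − A) = (3 + -8 t, 1 + -4 t) and CD as C + s(D − C) = (-2 + 1 s, 2 + -4 s). Solve the linear system for (t, s). Determinant = -36 ≠ 0, so a unique intersection of the containing lines exists. Solution: t = 19/36, s = 7/9 — both in [0, 1], so the segments cross. Intersection point: (-11/9, -10/9).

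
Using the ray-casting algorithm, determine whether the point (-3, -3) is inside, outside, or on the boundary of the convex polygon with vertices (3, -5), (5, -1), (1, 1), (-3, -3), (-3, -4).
The point (-3, -3) lies on the polygon boundary

Boundary check: the query satisfies the collinearity and bounding-box conditions for some polygon edge, so it lies exactly on the boundary.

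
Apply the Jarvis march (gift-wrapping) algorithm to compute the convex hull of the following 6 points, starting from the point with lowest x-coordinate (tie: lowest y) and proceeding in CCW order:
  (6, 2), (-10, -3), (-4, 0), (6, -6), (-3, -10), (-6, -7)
Hull (CCW) = [(-10, -3), (-3, -10), (6, -6), (6, 2), (-4, 0)]

Jarvis march: at each step, from the current hull vertex p, select the next vertex q as the point such that every other point lies strictly to the left of (or on) the directed line p → q. (Equivalently: for every other point r, the cross product (q − p) × (r − p) ≥ 0.)
Starting point (lowest x, tie lowest y): (-10, -3). Wrap until returning to start. Resulting hull: (-10, -3), (-3, -10), (6, -6), (6, 2), (-4, 0).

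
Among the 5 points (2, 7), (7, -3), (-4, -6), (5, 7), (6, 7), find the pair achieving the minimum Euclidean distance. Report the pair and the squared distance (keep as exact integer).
Pair = ((5, 7), (6, 7)); squared distance = 1

Compute all C(5, 2) = 10 pairwise squared distances (x_i − x_j)² + (y_i − y_j)². The minimum is 1, attained by the pair ((5, 7), (6, 7)).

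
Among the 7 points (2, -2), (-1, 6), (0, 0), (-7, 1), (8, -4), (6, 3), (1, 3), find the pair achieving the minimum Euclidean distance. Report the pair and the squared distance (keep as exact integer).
Pair = ((2, -2), (0, 0)); squared distance = 8

Compute all C(7, 2) = 21 pairwise squared distances (x_i − x_j)² + (y_i − y_j)². The minimum is 8, attained by the pair ((2, -2), (0, 0)).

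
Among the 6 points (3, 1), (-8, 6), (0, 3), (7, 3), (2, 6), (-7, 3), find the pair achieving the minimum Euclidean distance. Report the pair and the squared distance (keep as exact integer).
Pair = ((-8, 6), (-7, 3)); squared distance = 10

Compute all C(6, 2) = 15 pairwise squared distances (x_i − x_j)² + (y_i − y_j)². The minimum is 10, attained by the pair ((-8, 6), (-7, 3)).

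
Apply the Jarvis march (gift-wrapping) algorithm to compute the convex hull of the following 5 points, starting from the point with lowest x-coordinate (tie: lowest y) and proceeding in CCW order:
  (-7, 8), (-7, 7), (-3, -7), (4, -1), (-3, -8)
Hull (CCW) = [(-7, 7), (-3, -8), (4, -1), (-7, 8)]

Jarvis march: at each step, from the current hull vertex p, select the next vertex q as the point such that every other point lies strictly to the left of (or on) the directed line p → q. (Equivalently: for every other point r, the cross product (q − p) × (r − p) ≥ 0.)
Starting point (lowest x, tie lowest y): (-7, 7). Wrap until returning to start. Resulting hull: (-7, 7), (-3, -8), (4, -1), (-7, 8).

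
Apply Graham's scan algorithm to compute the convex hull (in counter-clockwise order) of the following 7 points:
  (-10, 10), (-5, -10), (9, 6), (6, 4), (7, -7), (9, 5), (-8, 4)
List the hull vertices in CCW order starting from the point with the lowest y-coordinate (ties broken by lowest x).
Hull (CCW) = [(-5, -10), (7, -7), (9, 5), (9, 6), (-10, 10)]

Graham scan procedure:
  1. Find the pivot p₀ = point with lowest y (tie → lowest x): (-5, -10).
  2. Sort the remaining points by polar angle around p₀.
  3. Walk through sorted points, maintaining a stack; pop the top while the last three entries make a non-left turn (cross product ≤ 0).
  4. Final stack is the convex hull in CCW order: (-5, -10), (7, -7), (9, 5), (9, 6), (-10, 10).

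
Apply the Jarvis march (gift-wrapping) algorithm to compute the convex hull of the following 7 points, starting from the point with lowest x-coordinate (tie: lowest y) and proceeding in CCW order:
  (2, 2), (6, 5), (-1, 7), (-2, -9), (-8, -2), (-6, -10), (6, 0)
Hull (CCW) = [(-8, -2), (-6, -10), (-2, -9), (6, 0), (6, 5), (-1, 7)]

Jarvis march: at each step, from the current hull vertex p, select the next vertex q as the point such that every other point lies strictly to the left of (or on) the directed line p → q. (Equivalently: for every other point r, the cross product (q − p) × (r − p) ≥ 0.)
Starting point (lowest x, tie lowest y): (-8, -2). Wrap until returning to start. Resulting hull: (-8, -2), (-6, -10), (-2, -9), (6, 0), (6, 5), (-1, 7).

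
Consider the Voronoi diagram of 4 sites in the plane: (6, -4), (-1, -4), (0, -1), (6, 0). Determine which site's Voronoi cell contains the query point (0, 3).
Nearest site = (0, -1)

The Voronoi cell of site s contains exactly those query points closer to s than to any other site. Compute squared distances from q = (0, 3) to each site:
  (0 − 0)² + (-1 − 3)² = 16
  (6 − 0)² + (0 − 3)² = 45
  (-1 − 0)² + (-4 − 3)² = 50
  (6 − 0)² + (-4 − 3)² = 85
Minimum is attained by (0, -1), so q lies in its Voronoi cell.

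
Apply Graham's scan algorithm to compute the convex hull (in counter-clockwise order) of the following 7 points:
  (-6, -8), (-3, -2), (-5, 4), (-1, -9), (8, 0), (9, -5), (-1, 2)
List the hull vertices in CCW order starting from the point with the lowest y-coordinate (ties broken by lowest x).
Hull (CCW) = [(-1, -9), (9, -5), (8, 0), (-5, 4), (-6, -8)]

Graham scan procedure:
  1. Find the pivot p₀ = point with lowest y (tie → lowest x): (-1, -9).
  2. Sort the remaining points by polar angle around p₀.
  3. Walk through sorted points, maintaining a stack; pop the top while the last three entries make a non-left turn (cross product ≤ 0).
  4. Final stack is the convex hull in CCW order: (-1, -9), (9, -5), (8, 0), (-5, 4), (-6, -8).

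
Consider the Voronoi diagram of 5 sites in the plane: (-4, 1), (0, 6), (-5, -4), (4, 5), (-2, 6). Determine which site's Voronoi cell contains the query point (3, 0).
Nearest site = (4, 5)

The Voronoi cell of site s contains exactly those query points closer to s than to any other site. Compute squared distances from q = (3, 0) to each site:
  (4 − 3)² + (5 − 0)² = 26
  (0 − 3)² + (6 − 0)² = 45
  (-4 − 3)² + (1 − 0)² = 50
  (-2 − 3)² + (6 − 0)² = 61
  (-5 − 3)² + (-4 − 0)² = 80
Minimum is attained by (4, 5), so q lies in its Voronoi cell.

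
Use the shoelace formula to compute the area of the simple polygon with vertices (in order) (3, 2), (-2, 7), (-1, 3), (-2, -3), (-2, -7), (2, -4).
Area = 81/2

Shoelace formula: Area = (1/2) |Σ_i (x_i · y_{i+1} − x_{i+1} · y_i)| (indices mod n). Compute each cross term:
  (3)(7) − (-2)(2) = 25
  (-2)(3) − (-1)(7) = 1
  (-1)(-3) − (-2)(3) = 9
  (-2)(-7) − (-2)(-3) = 8
  (-2)(-4) − (2)(-7) = 22
  (2)(2) − (3)(-4) = 16
Sum = 81, so (signed) Area = 81/2 = 81/2, |Area| = 81/2.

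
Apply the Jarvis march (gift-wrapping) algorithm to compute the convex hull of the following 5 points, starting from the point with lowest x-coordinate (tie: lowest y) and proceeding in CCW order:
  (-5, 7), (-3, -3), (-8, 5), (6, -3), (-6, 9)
Hull (CCW) = [(-8, 5), (-3, -3), (6, -3), (-6, 9)]

Jarvis march: at each step, from the current hull vertex p, select the next vertex q as the point such that every other point lies strictly to the left of (or on) the directed line p → q. (Equivalently: for every other point r, the cross product (q − p) × (r − p) ≥ 0.)
Starting point (lowest x, tie lowest y): (-8, 5). Wrap until returning to start. Resulting hull: (-8, 5), (-3, -3), (6, -3), (-6, 9).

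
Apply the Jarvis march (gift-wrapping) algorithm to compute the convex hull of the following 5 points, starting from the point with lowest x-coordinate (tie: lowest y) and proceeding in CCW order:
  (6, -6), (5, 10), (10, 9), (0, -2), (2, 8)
Hull (CCW) = [(0, -2), (6, -6), (10, 9), (5, 10), (2, 8)]

Jarvis march: at each step, from the current hull vertex p, select the next vertex q as the point such that every other point lies strictly to the left of (or on) the directed line p → q. (Equivalently: for every other point r, the cross product (q − p) × (r − p) ≥ 0.)
Starting point (lowest x, tie lowest y): (0, -2). Wrap until returning to start. Resulting hull: (0, -2), (6, -6), (10, 9), (5, 10), (2, 8).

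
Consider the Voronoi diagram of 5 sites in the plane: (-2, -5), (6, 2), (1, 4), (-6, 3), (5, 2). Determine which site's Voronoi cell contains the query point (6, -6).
Nearest site = (6, 2)

The Voronoi cell of site s contains exactly those query points closer to s than to any other site. Compute squared distances from q = (6, -6) to each site:
  (6 − 6)² + (2 − -6)² = 64
  (-2 − 6)² + (-5 − -6)² = 65
  (5 − 6)² + (2 − -6)² = 65
  (1 − 6)² + (4 − -6)² = 125
  (-6 − 6)² + (3 − -6)² = 225
Minimum is attained by (6, 2), so q lies in its Voronoi cell.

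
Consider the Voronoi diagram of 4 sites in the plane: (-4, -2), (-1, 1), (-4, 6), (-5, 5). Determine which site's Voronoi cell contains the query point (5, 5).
Nearest site = (-1, 1)

The Voronoi cell of site s contains exactly those query points closer to s than to any other site. Compute squared distances from q = (5, 5) to each site:
  (-1 − 5)² + (1 − 5)² = 52
  (-4 − 5)² + (6 − 5)² = 82
  (-5 − 5)² + (5 − 5)² = 100
  (-4 − 5)² + (-2 − 5)² = 130
Minimum is attained by (-1, 1), so q lies in its Voronoi cell.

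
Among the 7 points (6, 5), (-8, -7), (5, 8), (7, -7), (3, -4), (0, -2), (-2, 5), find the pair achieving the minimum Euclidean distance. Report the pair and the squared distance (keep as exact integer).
Pair = ((6, 5), (5, 8)); squared distance = 10

Compute all C(7, 2) = 21 pairwise squared distances (x_i − x_j)² + (y_i − y_j)². The minimum is 10, attained by the pair ((6, 5), (5, 8)).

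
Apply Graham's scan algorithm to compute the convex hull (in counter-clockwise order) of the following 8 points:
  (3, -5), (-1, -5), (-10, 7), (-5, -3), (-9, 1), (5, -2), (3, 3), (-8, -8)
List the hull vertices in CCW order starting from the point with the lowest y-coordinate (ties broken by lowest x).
Hull (CCW) = [(-8, -8), (3, -5), (5, -2), (3, 3), (-10, 7)]

Graham scan procedure:
  1. Find the pivot p₀ = point with lowest y (tie → lowest x): (-8, -8).
  2. Sort the remaining points by polar angle around p₀.
  3. Walk through sorted points, maintaining a stack; pop the top while the last three entries make a non-left turn (cross product ≤ 0).
  4. Final stack is the convex hull in CCW order: (-8, -8), (3, -5), (5, -2), (3, 3), (-10, 7).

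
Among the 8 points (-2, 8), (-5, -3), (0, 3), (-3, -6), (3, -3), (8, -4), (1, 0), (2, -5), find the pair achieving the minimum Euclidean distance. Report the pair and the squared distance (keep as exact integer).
Pair = ((3, -3), (2, -5)); squared distance = 5

Compute all C(8, 2) = 28 pairwise squared distances (x_i − x_j)² + (y_i − y_j)². The minimum is 5, attained by the pair ((3, -3), (2, -5)).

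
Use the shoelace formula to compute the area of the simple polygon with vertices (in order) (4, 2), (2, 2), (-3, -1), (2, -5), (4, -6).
Area = 65/2

Shoelace formula: Area = (1/2) |Σ_i (x_i · y_{i+1} − x_{i+1} · y_i)| (indices mod n). Compute each cross term:
  (4)(2) − (2)(2) = 4
  (2)(-1) − (-3)(2) = 4
  (-3)(-5) − (2)(-1) = 17
  (2)(-6) − (4)(-5) = 8
  (4)(2) − (4)(-6) = 32
Sum = 65, so (signed) Area = 65/2 = 65/2, |Area| = 65/2.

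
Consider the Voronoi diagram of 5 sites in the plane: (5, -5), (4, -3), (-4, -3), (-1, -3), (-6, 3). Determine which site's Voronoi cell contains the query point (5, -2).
Nearest site = (4, -3)

The Voronoi cell of site s contains exactly those query points closer to s than to any other site. Compute squared distances from q = (5, -2) to each site:
  (4 − 5)² + (-3 − -2)² = 2
  (5 − 5)² + (-5 − -2)² = 9
  (-1 − 5)² + (-3 − -2)² = 37
  (-4 − 5)² + (-3 − -2)² = 82
  (-6 − 5)² + (3 − -2)² = 146
Minimum is attained by (4, -3), so q lies in its Voronoi cell.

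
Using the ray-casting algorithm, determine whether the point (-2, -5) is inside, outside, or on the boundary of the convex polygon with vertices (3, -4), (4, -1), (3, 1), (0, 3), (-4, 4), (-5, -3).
The point (-2, -5) lies strictly outside the polygon

Cast a horizontal ray to the right from the query point and count how many polygon edges it crosses (each edge strictly once or zero times, handled with the usual half-open convention). 
Parity of crossings → even ⇒ outside.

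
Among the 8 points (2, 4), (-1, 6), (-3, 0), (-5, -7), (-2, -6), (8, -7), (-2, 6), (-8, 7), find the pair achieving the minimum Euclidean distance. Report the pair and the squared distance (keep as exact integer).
Pair = ((-1, 6), (-2, 6)); squared distance = 1

Compute all C(8, 2) = 28 pairwise squared distances (x_i − x_j)² + (y_i − y_j)². The minimum is 1, attained by the pair ((-1, 6), (-2, 6)).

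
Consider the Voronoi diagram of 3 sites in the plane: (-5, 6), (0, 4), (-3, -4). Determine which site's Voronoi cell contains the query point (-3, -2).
Nearest site = (-3, -4)

The Voronoi cell of site s contains exactly those query points closer to s than to any other site. Compute squared distances from q = (-3, -2) to each site:
  (-3 − -3)² + (-4 − -2)² = 4
  (0 − -3)² + (4 − -2)² = 45
  (-5 − -3)² + (6 − -2)² = 68
Minimum is attained by (-3, -4), so q lies in its Voronoi cell.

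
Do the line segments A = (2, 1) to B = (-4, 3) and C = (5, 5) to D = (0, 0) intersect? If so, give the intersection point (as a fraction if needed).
Yes; intersection at (5/4, 5/4) (t = 1/8 on AB, s = 3/4 on CD)

Parametrize AB as A + t(B − A) = (2 + -6 t, 1 + 2 t) and CD as C + s(D − C) = (5 + -5 s, 5 + -5 s). Solve the linear system for (t, s). Determinant = -40 ≠ 0, so a unique intersection of the containing lines exists. Solution: t = 1/8, s = 3/4 — both in [0, 1], so the segments cross. Intersection point: (5/4, 5/4).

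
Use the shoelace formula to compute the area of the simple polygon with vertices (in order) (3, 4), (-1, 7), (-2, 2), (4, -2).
Area = 55/2

Shoelace formula: Area = (1/2) |Σ_i (x_i · y_{i+1} − x_{i+1} · y_i)| (indices mod n). Compute each cross term:
  (3)(7) − (-1)(4) = 25
  (-1)(2) − (-2)(7) = 12
  (-2)(-2) − (4)(2) = -4
  (4)(4) − (3)(-2) = 22
Sum = 55, so (signed) Area = 55/2 = 55/2, |Area| = 55/2.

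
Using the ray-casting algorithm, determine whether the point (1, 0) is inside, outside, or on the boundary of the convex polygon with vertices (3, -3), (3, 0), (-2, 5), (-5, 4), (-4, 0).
The point (1, 0) lies strictly inside the polygon

Cast a horizontal ray to the right from the query point and count how many polygon edges it crosses (each edge strictly once or zero times, handled with the usual half-open convention). 
Parity of crossings → odd ⇒ inside.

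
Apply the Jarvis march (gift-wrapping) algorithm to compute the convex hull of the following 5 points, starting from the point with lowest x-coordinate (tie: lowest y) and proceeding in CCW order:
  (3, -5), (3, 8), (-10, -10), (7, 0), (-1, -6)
Hull (CCW) = [(-10, -10), (3, -5), (7, 0), (3, 8)]

Jarvis march: at each step, from the current hull vertex p, select the next vertex q as the point such that every other point lies strictly to the left of (or on) the directed line p → q. (Equivalently: for every other point r, the cross product (q − p) × (r − p) ≥ 0.)
Starting point (lowest x, tie lowest y): (-10, -10). Wrap until returning to start. Resulting hull: (-10, -10), (3, -5), (7, 0), (3, 8).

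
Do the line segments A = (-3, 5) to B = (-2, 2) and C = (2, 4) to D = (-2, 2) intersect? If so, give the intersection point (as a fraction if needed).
Yes; intersection at (-2, 2) (t = 1 on AB, s = 1 on CD)

Parametrize AB as A + t(B − A) = (-3 + 1 t, 5 + -3 t) and CD as C + s(D − C) = (2 + -4 s, 4 + -2 s). Solve the linear system for (t, s). Determinant = 14 ≠ 0, so a unique intersection of the containing lines exists. Solution: t = 1, s = 1 — both in [0, 1], so the segments cross. Intersection point: (-2, 2).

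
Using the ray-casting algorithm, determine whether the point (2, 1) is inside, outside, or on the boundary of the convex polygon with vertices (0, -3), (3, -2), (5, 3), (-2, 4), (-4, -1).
The point (2, 1) lies strictly inside the polygon

Cast a horizontal ray to the right from the query point and count how many polygon edges it crosses (each edge strictly once or zero times, handled with the usual half-open convention). 
Parity of crossings → odd ⇒ inside.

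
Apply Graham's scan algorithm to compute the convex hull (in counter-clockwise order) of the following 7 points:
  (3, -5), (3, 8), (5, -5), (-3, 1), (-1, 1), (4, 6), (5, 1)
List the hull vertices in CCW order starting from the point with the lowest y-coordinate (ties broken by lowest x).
Hull (CCW) = [(3, -5), (5, -5), (5, 1), (4, 6), (3, 8), (-3, 1)]

Graham scan procedure:
  1. Find the pivot p₀ = point with lowest y (tie → lowest x): (3, -5).
  2. Sort the remaining points by polar angle around p₀.
  3. Walk through sorted points, maintaining a stack; pop the top while the last three entries make a non-left turn (cross product ≤ 0).
  4. Final stack is the convex hull in CCW order: (3, -5), (5, -5), (5, 1), (4, 6), (3, 8), (-3, 1).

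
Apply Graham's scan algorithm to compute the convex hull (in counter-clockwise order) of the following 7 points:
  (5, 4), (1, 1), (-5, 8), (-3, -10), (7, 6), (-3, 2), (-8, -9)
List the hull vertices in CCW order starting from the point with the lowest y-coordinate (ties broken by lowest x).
Hull (CCW) = [(-3, -10), (7, 6), (-5, 8), (-8, -9)]

Graham scan procedure:
  1. Find the pivot p₀ = point with lowest y (tie → lowest x): (-3, -10).
  2. Sort the remaining points by polar angle around p₀.
  3. Walk through sorted points, maintaining a stack; pop the top while the last three entries make a non-left turn (cross product ≤ 0).
  4. Final stack is the convex hull in CCW order: (-3, -10), (7, 6), (-5, 8), (-8, -9).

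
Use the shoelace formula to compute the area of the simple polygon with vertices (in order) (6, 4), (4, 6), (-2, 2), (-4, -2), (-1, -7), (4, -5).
Area = 157/2

Shoelace formula: Area = (1/2) |Σ_i (x_i · y_{i+1} − x_{i+1} · y_i)| (indices mod n). Compute each cross term:
  (6)(6) − (4)(4) = 20
  (4)(2) − (-2)(6) = 20
  (-2)(-2) − (-4)(2) = 12
  (-4)(-7) − (-1)(-2) = 26
  (-1)(-5) − (4)(-7) = 33
  (4)(4) − (6)(-5) = 46
Sum = 157, so (signed) Area = 157/2 = 157/2, |Area| = 157/2.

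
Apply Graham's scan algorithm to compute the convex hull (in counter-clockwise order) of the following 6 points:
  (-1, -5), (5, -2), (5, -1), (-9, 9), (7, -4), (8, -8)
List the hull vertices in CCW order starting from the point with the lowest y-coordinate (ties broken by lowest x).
Hull (CCW) = [(8, -8), (7, -4), (5, -1), (-9, 9), (-1, -5)]

Graham scan procedure:
  1. Find the pivot p₀ = point with lowest y (tie → lowest x): (8, -8).
  2. Sort the remaining points by polar angle around p₀.
  3. Walk through sorted points, maintaining a stack; pop the top while the last three entries make a non-left turn (cross product ≤ 0).
  4. Final stack is the convex hull in CCW order: (8, -8), (7, -4), (5, -1), (-9, 9), (-1, -5).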